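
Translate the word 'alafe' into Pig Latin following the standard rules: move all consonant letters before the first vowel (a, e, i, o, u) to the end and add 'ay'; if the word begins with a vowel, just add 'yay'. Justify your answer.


'alafe' starts with a vowel, so add 'yay': 'alafeyay'.

alafeyay


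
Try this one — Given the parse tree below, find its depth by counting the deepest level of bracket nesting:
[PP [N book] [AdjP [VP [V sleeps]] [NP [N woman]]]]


Count bracket nesting levels:
'[' at pos 0: depth = 1
'[' at pos 4: depth = 2
'[' at pos 13: depth = 2
'[' at pos 19: depth = 3
'[' at pos 23: depth = 4
'[' at pos 35: depth = 3
'[' at pos 39: depth = 4
Maximum depth reached: 4

4


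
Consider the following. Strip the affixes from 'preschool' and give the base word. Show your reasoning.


Remove prefix 'pre' from 'preschool' to get root 'school'.

school


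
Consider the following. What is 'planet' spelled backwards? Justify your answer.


Reverse 'planet' character by character: 'tenalp'.

tenalp


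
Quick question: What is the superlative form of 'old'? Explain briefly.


Apply superlative formation (add -est): 'old' -> 'oldest'.

oldest


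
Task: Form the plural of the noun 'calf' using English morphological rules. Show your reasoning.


Apply rule: Change -f to -ves. 'calf' becomes 'calves'.

calves


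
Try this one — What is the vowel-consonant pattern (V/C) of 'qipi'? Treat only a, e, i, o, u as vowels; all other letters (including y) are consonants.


Letter mapping: q = C, i = V, p = C, i = V.

CVCV


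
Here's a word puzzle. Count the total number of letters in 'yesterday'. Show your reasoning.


Spell out 'yesterday' and number each letter: y(1), e(2), s(3), t(4), e(5), r(6), d(7), a(8), y(9). Total: 9 letters.

9


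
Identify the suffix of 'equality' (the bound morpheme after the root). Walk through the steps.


The word 'equality' = 'equal' (root) + '-ity' (suffix). The suffix is '-ity'.

ity


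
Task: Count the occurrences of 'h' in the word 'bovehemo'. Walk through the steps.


Letter 'h' in 'bovehemo': found at position(s) 5 = 1 occurrence(s).

1


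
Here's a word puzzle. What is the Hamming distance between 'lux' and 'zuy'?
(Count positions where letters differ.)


Alignment:
Position 1: 'l' vs 'z' = DIFFER
Position 2: 'u' vs 'u' = match
Position 3: 'x' vs 'y' = DIFFER
Total differences: 2

2


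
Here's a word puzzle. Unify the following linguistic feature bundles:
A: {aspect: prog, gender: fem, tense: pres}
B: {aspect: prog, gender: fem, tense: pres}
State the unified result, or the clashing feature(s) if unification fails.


Compare features:
aspect: A=prog vs B=prog -> unified: prog
gender: A=fem vs B=fem -> unified: fem
tense: A=pres vs B=pres -> unified: pres
No clashes found.

Unified: {aspect: prog, gender: fem, tense: pres}


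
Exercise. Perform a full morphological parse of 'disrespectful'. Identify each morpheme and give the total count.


Step 1: Identify prefix: 'dis' (meaning: not/apart)
Step 2: Identify root: 'respect'
Step 3: Identify suffix(es): 'ful'
Decomposition: dis- (prefix: not/apart) + respect (root) + -ful (suffix: full of)
Total morphemes: 3

3 morphemes (dis- (prefix: not/apart) + respect (root) + -ful (suffix: full of))


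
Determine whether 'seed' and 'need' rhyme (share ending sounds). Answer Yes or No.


Rime (stressed vowel + following sounds) of 'seed': -eed = /iːd/
Rime of 'need': -eed = /iːd/
/iːd/ and /iːd/ are the same ending sound, so the words rhyme.

Yes


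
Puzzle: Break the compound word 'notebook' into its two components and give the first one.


Split 'notebook' into 'note' + 'book'. The first part is 'note'.

note


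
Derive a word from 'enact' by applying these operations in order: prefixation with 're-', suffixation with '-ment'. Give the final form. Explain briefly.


Step 1: Add prefix 're-' to 'enact' = 'reenact'
Step 2: Add suffix '-ment' to 'reenact' = 'reenactment'

reenactment


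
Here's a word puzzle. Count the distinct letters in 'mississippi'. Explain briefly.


Unique letters in 'mississippi': {i, m, p, s} = 4 distinct letters.

4


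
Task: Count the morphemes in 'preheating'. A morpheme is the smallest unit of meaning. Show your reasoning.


Decomposition: pre- (prefix) + heat (root) + -ing (suffix) = 3 morpheme(s)

3 morphemes


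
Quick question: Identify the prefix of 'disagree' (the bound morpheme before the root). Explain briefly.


The word 'disagree' = 'dis' (prefix) + 'agree' (root). The prefix is 'dis'.

dis


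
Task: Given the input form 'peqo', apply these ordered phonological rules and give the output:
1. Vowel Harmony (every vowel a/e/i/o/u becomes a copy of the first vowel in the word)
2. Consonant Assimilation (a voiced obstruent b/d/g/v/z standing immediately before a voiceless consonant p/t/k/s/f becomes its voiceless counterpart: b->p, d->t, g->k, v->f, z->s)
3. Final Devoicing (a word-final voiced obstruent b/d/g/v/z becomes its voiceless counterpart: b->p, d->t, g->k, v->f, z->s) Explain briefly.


Starting form: 'peqo'
Rule 1: Vowel Harmony: all vowels become 'e' (matching first vowel). 'peqo' -> 'peqe'
Rule 2: Consonant Assimilation: no voiced obstruent (b/d/g/v/z) stands immediately before a voiceless consonant (p/t/k/s/f). No change.
Rule 3: Final Devoicing: the word ends in the vowel 'e', not a consonant. No change.
Final form: 'peqe'

peqe


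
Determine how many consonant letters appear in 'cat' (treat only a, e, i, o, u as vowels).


Consonants in 'cat': c, t = 2 consonants.

2


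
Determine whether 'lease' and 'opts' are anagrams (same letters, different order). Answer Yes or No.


Sorted letters of 'lease': 'aeels'
Sorted letters of 'opts': 'opst'
They do not match.

No


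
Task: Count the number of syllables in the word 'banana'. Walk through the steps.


Break 'banana' into syllables: ba-na-na -> ba | na | na = 3 syllables

3 syllables


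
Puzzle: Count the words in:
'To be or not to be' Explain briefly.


Split into words: To | be | or | not | to | be = 6 words.

6


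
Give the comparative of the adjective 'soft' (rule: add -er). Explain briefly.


Apply comparative formation (add -er): 'soft' -> 'softer'.

softer


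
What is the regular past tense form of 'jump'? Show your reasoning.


Apply rule: Add -ed. 'jump' becomes 'jumped'.

jumped


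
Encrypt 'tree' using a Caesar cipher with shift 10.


Shift each letter by 10: t -> d, r -> b, e -> o, e -> o. Result: 'dboo'.

dboo


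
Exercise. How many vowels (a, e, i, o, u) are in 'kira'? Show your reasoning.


Vowels in 'kira': i, a = 2 vowels.

2


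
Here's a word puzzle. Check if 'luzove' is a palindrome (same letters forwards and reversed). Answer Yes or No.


Forward: 'luzove'
Reversed: 'evozul'
They differ.

No


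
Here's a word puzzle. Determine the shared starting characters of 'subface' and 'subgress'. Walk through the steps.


Compare from the start: 3 characters match: 'sub'. Mismatch at position 4: 'f' vs 'g'.

sub


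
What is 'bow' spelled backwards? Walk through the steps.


Reverse 'bow' character by character: 'wob'.

wob


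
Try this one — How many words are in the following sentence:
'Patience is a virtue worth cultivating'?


Split into words: Patience | is | a | virtue | worth | cultivating = 6 words.

6


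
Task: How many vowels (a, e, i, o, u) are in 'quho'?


Vowels in 'quho': u, o = 2 vowels.

2


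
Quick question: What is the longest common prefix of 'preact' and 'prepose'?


Compare from the start: 3 characters match: 'pre'. Mismatch at position 4: 'a' vs 'p'.

pre


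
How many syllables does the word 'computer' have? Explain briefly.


Break 'computer' into syllables: com-pu-ter -> com | pu | ter = 3 syllables

3 syllables


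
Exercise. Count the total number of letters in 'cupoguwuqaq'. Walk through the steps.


Spell out 'cupoguwuqaq' and number each letter: c(1), u(2), p(3), o(4), g(5), u(6), w(7), u(8), q(9), a(10), q(11). Total: 11 letters.

11


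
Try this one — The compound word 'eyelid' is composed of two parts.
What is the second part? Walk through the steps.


Split 'eyelid' into 'eye' + 'lid'. The second part is 'lid'.

lid


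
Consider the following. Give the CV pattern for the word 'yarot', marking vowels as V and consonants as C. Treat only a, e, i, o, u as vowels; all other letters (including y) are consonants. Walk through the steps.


Letter mapping: y = C, a = V, r = C, o = V, t = C.

CVCVC


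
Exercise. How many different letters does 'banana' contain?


Unique letters in 'banana': {a, b, n} = 3 distinct letters.

3


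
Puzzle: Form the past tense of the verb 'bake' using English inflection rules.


Apply rule: Add -d (word ends in -e). 'bake' becomes 'baked'.

baked


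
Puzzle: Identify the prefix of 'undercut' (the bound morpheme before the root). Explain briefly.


The word 'undercut' = 'under' (prefix) + 'cut' (root). The prefix is 'under'.

under


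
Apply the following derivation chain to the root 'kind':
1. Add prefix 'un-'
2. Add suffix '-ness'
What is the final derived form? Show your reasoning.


Step 1: Add prefix 'un-' to 'kind' = 'unkind'
Step 2: Add suffix '-ness' to 'unkind' = 'unkindness'

unkindness


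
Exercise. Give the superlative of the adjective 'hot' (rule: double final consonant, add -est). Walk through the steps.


Apply superlative formation (double final consonant, add -est): 'hot' -> 'hottest'.

hottest


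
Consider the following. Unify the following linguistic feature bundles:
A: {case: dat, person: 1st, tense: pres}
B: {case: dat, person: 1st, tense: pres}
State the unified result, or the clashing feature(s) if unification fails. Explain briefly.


Compare features:
case: A=dat vs B=dat -> unified: dat
person: A=1st vs B=1st -> unified: 1st
tense: A=pres vs B=pres -> unified: pres
No clashes found.

Unified: {case: dat, person: 1st, tense: pres}


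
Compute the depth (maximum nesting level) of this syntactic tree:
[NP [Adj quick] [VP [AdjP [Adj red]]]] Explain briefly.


Count bracket nesting levels:
'[' at pos 0: depth = 1
'[' at pos 4: depth = 2
'[' at pos 16: depth = 2
'[' at pos 20: depth = 3
'[' at pos 26: depth = 4
Maximum depth reached: 4

4


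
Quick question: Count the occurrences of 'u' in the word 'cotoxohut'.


Letter 'u' in 'cotoxohut': found at position(s) 8 = 1 occurrence(s).

1


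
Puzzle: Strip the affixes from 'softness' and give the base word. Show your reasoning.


Remove suffix '-ness' from 'softness' to get root 'soft'.

soft


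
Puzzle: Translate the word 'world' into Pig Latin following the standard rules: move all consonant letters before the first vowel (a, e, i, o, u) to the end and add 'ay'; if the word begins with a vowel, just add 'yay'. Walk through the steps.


'world': move consonant cluster 'w' to end and add 'ay': 'orldway'.

orldway


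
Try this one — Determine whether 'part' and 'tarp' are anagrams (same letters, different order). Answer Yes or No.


Sorted letters of 'part': 'aprt'
Sorted letters of 'tarp': 'aprt'
They match.

Yes


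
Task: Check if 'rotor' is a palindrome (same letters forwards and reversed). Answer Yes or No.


Forward: 'rotor'
Reversed: 'rotor'
They are identical.

Yes


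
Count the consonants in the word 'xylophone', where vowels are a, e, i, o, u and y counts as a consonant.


Consonants in 'xylophone': x, y, l, p, h, n = 6 consonants.

6


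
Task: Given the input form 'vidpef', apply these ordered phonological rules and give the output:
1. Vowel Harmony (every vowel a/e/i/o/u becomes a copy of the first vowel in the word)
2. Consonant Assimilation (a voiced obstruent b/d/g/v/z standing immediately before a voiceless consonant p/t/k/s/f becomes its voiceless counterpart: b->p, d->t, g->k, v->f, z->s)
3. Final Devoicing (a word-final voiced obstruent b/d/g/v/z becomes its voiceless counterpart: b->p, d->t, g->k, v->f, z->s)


Starting form: 'vidpef'
Rule 1: Vowel Harmony: all vowels become 'i' (matching first vowel). 'vidpef' -> 'vidpif'
Rule 2: Consonant Assimilation: voiced obstruent before voiceless consonant becomes voiceless ('dp' -> 'tp'). 'vidpif' -> 'vitpif'
Rule 3: Final Devoicing: final consonant 'f' is not one of the voiced obstruents b/d/g/v/z. No change.
Final form: 'vitpif'

vitpif


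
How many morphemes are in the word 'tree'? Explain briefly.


Decomposition: tree (free morpheme) = 1 morpheme(s)

1 morphemes


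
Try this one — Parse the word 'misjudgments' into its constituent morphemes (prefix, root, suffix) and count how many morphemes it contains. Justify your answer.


Step 1: Identify prefix: 'mis' (meaning: wrongly)
Step 2: Identify root: 'judge'
Step 3: Identify suffix(es): 'ment, s'
Decomposition: mis- (prefix: wrongly) + judge (root) + -ment (suffix: action/result) + -s (plural)
Total morphemes: 4

4 morphemes (mis- (prefix: wrongly) + judge (root) + -ment (suffix: action/result) + -s (plural))


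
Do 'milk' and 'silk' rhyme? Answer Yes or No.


Rime (stressed vowel + following sounds) of 'milk': -ilk = /ɪlk/
Rime of 'silk': -ilk = /ɪlk/
/ɪlk/ and /ɪlk/ are the same ending sound, so the words rhyme.

Yes


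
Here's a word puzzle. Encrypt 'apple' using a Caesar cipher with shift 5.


Shift each letter by 5: a -> f, p -> u, p -> u, l -> q, e -> j. Result: 'fuuqj'.

fuuqj


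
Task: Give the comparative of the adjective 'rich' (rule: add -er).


Apply comparative formation (add -er): 'rich' -> 'richer'.

richer


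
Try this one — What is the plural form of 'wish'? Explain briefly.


Apply rule: Add -es (sibilant/fricative ending). 'wish' becomes 'wishes'.

wishes


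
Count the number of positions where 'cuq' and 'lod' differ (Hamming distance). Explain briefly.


Alignment:
Position 1: 'c' vs 'l' = DIFFER
Position 2: 'u' vs 'o' = DIFFER
Position 3: 'q' vs 'd' = DIFFER
Total differences: 3

3


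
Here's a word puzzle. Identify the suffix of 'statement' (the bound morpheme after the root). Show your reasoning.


The word 'statement' = 'state' (root) + '-ment' (suffix). The suffix is '-ment'.

ment


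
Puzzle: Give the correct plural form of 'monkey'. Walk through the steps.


Apply rule: Add -s. 'monkey' becomes 'monkeys'.

monkeys


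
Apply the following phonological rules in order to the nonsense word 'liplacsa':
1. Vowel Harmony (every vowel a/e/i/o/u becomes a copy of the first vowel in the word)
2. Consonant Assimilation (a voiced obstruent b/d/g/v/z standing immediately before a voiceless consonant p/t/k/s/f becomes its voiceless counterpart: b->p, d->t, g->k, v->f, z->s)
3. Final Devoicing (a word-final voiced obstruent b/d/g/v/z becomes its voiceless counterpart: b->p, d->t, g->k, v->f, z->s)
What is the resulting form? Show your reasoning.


Starting form: 'liplacsa'
Rule 1: Vowel Harmony: all vowels become 'i' (matching first vowel). 'liplacsa' -> 'liplicsi'
Rule 2: Consonant Assimilation: no voiced obstruent (b/d/g/v/z) stands immediately before a voiceless consonant (p/t/k/s/f). No change.
Rule 3: Final Devoicing: the word ends in the vowel 'i', not a consonant. No change.
Final form: 'liplicsi'

liplicsi


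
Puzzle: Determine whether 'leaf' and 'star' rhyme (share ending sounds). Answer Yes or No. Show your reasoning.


Rime (stressed vowel + following sounds) of 'leaf': -eaf = /iːf/
Rime of 'star': -ar = /ɑːr/
/iːf/ and /ɑːr/ are different ending sounds, so the words do not rhyme.

No


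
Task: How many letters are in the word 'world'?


Spell out 'world' and number each letter: w(1), o(2), r(3), l(4), d(5). Total: 5 letters.

5


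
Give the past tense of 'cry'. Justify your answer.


Apply rule: Change -y to -ied. 'cry' becomes 'cried'.

cried


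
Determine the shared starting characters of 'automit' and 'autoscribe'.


Compare from the start: 4 characters match: 'auto'. Mismatch at position 5: 'm' vs 's'.

auto


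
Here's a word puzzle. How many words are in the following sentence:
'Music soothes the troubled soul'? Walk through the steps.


Split into words: Music | soothes | the | troubled | soul = 5 words.

5


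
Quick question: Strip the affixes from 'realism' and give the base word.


Remove suffix '-ism' from 'realism' to get root 'real'.

real


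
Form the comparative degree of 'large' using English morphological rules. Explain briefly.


Apply comparative formation (ends in e: add -r): 'large' -> 'larger'.

larger


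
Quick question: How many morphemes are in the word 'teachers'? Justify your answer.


Decomposition: teach (root) + -er (suffix) + -s (plural) = 3 morpheme(s)

3 morphemes


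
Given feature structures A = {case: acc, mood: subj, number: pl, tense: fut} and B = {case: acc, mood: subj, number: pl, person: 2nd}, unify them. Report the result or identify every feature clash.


Compare features:
case: A=acc vs B=acc -> unified: acc
mood: A=subj vs B=subj -> unified: subj
number: A=pl vs B=pl -> unified: pl
person: A=_ vs B=2nd -> unified: 2nd
tense: A=fut vs B=_ -> unified: fut
No clashes found.

Unified: {case: acc, mood: subj, number: pl, person: 2nd, tense: fut}


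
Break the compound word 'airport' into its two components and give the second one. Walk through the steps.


Split 'airport' into 'air' + 'port'. The second part is 'port'.

port


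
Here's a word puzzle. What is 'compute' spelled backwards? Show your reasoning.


Reverse 'compute' character by character: 'etupmoc'.

etupmoc


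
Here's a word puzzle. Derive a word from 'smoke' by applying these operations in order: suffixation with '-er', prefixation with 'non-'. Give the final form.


Step 1: Add suffix '-er' to 'smoke' = 'smoker'
Step 2: Add prefix 'non-' to 'smoker' = 'nonsmoker'

nonsmoker


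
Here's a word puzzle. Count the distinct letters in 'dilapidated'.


Unique letters in 'dilapidated': {a, d, e, i, l, p, t} = 7 distinct letters.

7


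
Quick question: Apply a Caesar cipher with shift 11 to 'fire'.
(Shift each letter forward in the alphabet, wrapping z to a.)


Shift each letter by 11: f -> q, i -> t, r -> c, e -> p. Result: 'qtcp'.

qtcp


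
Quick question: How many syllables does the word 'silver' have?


Break 'silver' into syllables: sil-ver -> sil | ver = 2 syllables

2 syllables


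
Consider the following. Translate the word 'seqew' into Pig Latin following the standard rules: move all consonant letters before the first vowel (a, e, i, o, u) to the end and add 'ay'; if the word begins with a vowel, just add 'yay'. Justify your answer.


'seqew': move consonant cluster 's' to end and add 'ay': 'eqewsay'.

eqewsay


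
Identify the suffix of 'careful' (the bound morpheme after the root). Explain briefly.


The word 'careful' = 'care' (root) + '-ful' (suffix). The suffix is '-ful'.

ful


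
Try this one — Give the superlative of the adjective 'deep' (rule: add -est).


Apply superlative formation (add -est): 'deep' -> 'deepest'.

deepest


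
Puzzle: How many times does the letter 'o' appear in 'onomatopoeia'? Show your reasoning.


Letter 'o' in 'onomatopoeia': found at position(s) 1, 3, 7, 9 = 4 occurrence(s).

4


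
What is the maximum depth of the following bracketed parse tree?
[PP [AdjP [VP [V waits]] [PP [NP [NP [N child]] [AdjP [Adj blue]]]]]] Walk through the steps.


Count bracket nesting levels:
'[' at pos 0: depth = 1
'[' at pos 4: depth = 2
'[' at pos 10: depth = 3
'[' at pos 14: depth = 4
'[' at pos 25: depth = 3
'[' at pos 29: depth = 4
'[' at pos 33: depth = 5
'[' at pos 37: depth = 6
'[' at pos 48: depth = 5
'[' at pos 54: depth = 6
Maximum depth reached: 6

6


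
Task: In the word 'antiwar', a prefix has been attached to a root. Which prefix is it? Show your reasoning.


The word 'antiwar' = 'anti' (prefix) + 'war' (root). The prefix is 'anti'.

anti


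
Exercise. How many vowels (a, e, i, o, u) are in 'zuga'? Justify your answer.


Vowels in 'zuga': u, a = 2 vowels.

2


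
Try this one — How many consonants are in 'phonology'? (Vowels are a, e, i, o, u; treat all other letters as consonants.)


Consonants in 'phonology': p, h, n, l, g, y = 6 consonants.

6


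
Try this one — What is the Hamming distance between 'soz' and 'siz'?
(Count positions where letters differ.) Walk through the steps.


Alignment:
Position 1: 's' vs 's' = match
Position 2: 'o' vs 'i' = DIFFER
Position 3: 'z' vs 'z' = match
Total differences: 1

1


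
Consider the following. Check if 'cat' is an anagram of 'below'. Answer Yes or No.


Sorted letters of 'cat': 'act'
Sorted letters of 'below': 'below'
They do not match.

No


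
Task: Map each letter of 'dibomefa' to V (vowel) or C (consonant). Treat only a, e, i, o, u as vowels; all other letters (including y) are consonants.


Letter mapping: d = C, i = V, b = C, o = V, m = C, e = V, f = C, a = V.

CVCVCVCV


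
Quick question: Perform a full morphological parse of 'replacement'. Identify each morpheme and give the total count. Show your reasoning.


Step 1: Identify prefix: 're' (meaning: again)
Step 2: Identify root: 'place'
Step 3: Identify suffix(es): 'ment'
Decomposition: re- (prefix: again) + place (root) + -ment (suffix: action/result)
Total morphemes: 3

3 morphemes (re- (prefix: again) + place (root) + -ment (suffix: action/result))


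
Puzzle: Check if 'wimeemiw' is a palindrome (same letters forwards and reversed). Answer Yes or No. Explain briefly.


Forward: 'wimeemiw'
Reversed: 'wimeemiw'
They are identical.

Yes


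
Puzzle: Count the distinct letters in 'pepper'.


Unique letters in 'pepper': {e, p, r} = 3 distinct letters.

3


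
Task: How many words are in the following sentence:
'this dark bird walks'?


Split into words: this | dark | bird | walks = 4 words.

4


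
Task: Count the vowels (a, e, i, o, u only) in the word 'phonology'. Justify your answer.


Vowels in 'phonology': o, o, o = 3 vowels.

3


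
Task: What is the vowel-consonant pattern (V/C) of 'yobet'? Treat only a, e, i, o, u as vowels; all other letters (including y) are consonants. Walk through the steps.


Letter mapping: y = C, o = V, b = C, e = V, t = C.

CVCVC


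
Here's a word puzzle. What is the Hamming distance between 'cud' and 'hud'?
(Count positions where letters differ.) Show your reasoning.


Alignment:
Position 1: 'c' vs 'h' = DIFFER
Position 2: 'u' vs 'u' = match
Position 3: 'd' vs 'd' = match
Total differences: 1

1


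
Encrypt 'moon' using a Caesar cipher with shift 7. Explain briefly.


Shift each letter by 7: m -> t, o -> v, o -> v, n -> u. Result: 'tvvu'.

tvvu


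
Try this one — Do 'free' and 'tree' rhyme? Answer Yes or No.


Rime (stressed vowel + following sounds) of 'free': -ee = /iː/
Rime of 'tree': -ee = /iː/
/iː/ and /iː/ are the same ending sound, so the words rhyme.

Yes


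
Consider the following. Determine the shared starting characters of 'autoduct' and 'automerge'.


Compare from the start: 4 characters match: 'auto'. Mismatch at position 5: 'd' vs 'm'.

auto


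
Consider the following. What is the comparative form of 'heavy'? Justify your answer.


Apply comparative formation (consonant + y: change y to i, add -er): 'heavy' -> 'heavier'.

heavier


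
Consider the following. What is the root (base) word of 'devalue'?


Remove prefix 'de' from 'devalue' to get root 'value'.

value


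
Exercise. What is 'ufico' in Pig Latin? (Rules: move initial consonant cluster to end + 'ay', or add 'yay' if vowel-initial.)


'ufico' starts with a vowel, so add 'yay': 'uficoyay'.

uficoyay


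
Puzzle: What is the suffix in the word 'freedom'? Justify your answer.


The word 'freedom' = 'free' (root) + '-dom' (suffix). The suffix is '-dom'.

dom


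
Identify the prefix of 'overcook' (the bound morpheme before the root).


The word 'overcook' = 'over' (prefix) + 'cook' (root). The prefix is 'over'.

over


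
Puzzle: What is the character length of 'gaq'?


Spell out 'gaq' and number each letter: g(1), a(2), q(3). Total: 3 letters.

3


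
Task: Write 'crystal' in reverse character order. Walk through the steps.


Reverse 'crystal' character by character: 'latsyrc'.

latsyrc


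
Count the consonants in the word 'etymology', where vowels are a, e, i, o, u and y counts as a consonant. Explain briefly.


Consonants in 'etymology': t, y, m, l, g, y = 6 consonants.

6


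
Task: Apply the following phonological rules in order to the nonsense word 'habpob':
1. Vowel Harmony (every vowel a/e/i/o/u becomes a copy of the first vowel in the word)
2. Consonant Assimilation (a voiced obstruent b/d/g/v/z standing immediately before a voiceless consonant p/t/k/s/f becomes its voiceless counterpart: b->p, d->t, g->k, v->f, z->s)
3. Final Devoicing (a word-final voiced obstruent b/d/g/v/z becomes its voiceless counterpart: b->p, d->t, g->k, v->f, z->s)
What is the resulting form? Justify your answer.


Starting form: 'habpob'
Rule 1: Vowel Harmony: all vowels become 'a' (matching first vowel). 'habpob' -> 'habpab'
Rule 2: Consonant Assimilation: voiced obstruent before voiceless consonant becomes voiceless ('bp' -> 'pp'). 'habpab' -> 'happab'
Rule 3: Final Devoicing: word-final voiced obstruent 'b' becomes voiceless 'p'. 'happab' -> 'happap'
Final form: 'happap'

happap


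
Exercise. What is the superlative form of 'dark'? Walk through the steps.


Apply superlative formation (add -est): 'dark' -> 'darkest'.

darkest


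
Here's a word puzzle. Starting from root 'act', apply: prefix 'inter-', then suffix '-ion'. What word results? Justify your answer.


Step 1: Add prefix 'inter-' to 'act' = 'interact'
Step 2: Add suffix '-ion' to 'interact' = 'interaction'

interaction


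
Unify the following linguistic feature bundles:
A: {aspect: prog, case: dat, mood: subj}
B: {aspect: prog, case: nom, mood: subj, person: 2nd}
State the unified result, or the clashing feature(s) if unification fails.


Compare features:
aspect: A=prog vs B=prog -> unified: prog
case: A=dat vs B=nom -> CLASH
mood: A=subj vs B=subj -> unified: subj
person: A=_ vs B=2nd -> unified: 2nd
Clash detected on feature 'case' (dat vs nom); unification fails.

CLASH on 'case' (dat vs nom)


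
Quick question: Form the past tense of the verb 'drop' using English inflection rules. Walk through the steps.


Apply rule: Double final consonant and add -ed. 'drop' becomes 'dropped'.

dropped


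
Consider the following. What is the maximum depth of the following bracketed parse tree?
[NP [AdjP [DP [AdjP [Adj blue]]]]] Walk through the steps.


Count bracket nesting levels:
'[' at pos 0: depth = 1
'[' at pos 4: depth = 2
'[' at pos 10: depth = 3
'[' at pos 14: depth = 4
'[' at pos 20: depth = 5
Maximum depth reached: 5

5


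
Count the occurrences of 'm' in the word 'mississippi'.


Letter 'm' in 'mississippi': found at position(s) 1 = 1 occurrence(s).

1


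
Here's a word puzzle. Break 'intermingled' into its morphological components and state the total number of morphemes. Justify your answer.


Step 1: Identify prefix: 'inter' (meaning: between)
Step 2: Identify root: 'mingle'
Step 3: Identify suffix(es): 'ed'
Decomposition: inter- (prefix: between) + mingle (root) + -ed (suffix: past)
Total morphemes: 3

3 morphemes (inter- (prefix: between) + mingle (root) + -ed (suffix: past))


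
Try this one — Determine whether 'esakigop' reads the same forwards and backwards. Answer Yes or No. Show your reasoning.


Forward: 'esakigop'
Reversed: 'pogikase'
They differ.

No


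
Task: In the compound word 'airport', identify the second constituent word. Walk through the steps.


Split 'airport' into 'air' + 'port'. The second part is 'port'.

port


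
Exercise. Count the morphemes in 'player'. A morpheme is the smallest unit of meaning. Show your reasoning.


Decomposition: play (root) + -er (suffix) = 2 morpheme(s)

2 morphemes


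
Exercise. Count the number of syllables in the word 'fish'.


Break 'fish' into syllables: fish -> fish = 1 syllable

1 syllable


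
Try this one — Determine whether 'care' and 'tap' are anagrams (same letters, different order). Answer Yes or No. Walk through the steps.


Sorted letters of 'care': 'acer'
Sorted letters of 'tap': 'apt'
They do not match.

No


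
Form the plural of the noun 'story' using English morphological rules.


Apply rule: Change -y to -ies (consonant + y). 'story' becomes 'stories'.

stories


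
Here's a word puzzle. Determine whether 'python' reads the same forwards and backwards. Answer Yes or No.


Forward: 'python'
Reversed: 'nohtyp'
They differ.

No


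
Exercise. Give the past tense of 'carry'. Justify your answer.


Apply rule: Change -y to -ied. 'carry' becomes 'carried'.

carried


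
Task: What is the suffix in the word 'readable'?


The word 'readable' = 'read' (root) + '-able' (suffix). The suffix is '-able'.

able


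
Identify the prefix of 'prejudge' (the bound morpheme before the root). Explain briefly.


The word 'prejudge' = 'pre' (prefix) + 'judge' (root). The prefix is 'pre'.

pre


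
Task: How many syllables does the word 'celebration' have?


Break 'celebration' into syllables: cel-e-bra-tion -> cel | e | bra | tion = 4 syllables

4 syllables


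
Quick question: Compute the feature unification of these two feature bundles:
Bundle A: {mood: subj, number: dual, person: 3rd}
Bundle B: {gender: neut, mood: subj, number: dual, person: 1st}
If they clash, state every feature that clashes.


Compare features:
gender: A=_ vs B=neut -> unified: neut
mood: A=subj vs B=subj -> unified: subj
number: A=dual vs B=dual -> unified: dual
person: A=3rd vs B=1st -> CLASH
Clash detected on feature 'person' (3rd vs 1st); unification fails.

CLASH on 'person' (3rd vs 1st)


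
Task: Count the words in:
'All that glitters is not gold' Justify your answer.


Split into words: All | that | glitters | is | not | gold = 6 words.

6


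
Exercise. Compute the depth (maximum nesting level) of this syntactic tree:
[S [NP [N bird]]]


Count bracket nesting levels:
'[' at pos 0: depth = 1
'[' at pos 3: depth = 2
'[' at pos 7: depth = 3
Maximum depth reached: 3

3


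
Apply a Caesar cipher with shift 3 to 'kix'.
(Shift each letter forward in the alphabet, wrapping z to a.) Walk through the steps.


Shift each letter by 3: k -> n, i -> l, x -> a. Result: 'nla'.

nla


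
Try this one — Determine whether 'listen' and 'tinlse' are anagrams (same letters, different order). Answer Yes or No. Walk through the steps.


Sorted letters of 'listen': 'eilnst'
Sorted letters of 'tinlse': 'eilnst'
They match.

Yes


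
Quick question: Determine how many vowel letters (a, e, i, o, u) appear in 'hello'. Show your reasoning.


Vowels in 'hello': e, o = 2 vowels.

2


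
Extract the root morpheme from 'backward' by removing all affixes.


Remove suffix '-ward' from 'backward' to get root 'back'.

back


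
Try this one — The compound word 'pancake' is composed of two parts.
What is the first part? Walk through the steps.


Split 'pancake' into 'pan' + 'cake'. The first part is 'pan'.

pan


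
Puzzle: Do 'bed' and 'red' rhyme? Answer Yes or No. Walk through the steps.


Rime (stressed vowel + following sounds) of 'bed': -ed = /ɛd/
Rime of 'red': -ed = /ɛd/
/ɛd/ and /ɛd/ are the same ending sound, so the words rhyme.

Yes


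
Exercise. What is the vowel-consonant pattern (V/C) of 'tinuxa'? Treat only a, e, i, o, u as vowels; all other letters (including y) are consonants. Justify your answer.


Letter mapping: t = C, i = V, n = C, u = V, x = C, a = V.

CVCVCV


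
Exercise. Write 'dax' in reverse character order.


Reverse 'dax' character by character: 'xad'.

xad


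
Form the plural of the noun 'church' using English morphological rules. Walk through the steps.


Apply rule: Add -es (sibilant/fricative ending). 'church' becomes 'churches'.

churches


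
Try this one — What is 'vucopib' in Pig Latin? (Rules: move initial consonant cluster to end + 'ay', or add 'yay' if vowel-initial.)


'vucopib': move consonant cluster 'v' to end and add 'ay': 'ucopibvay'.

ucopibvay


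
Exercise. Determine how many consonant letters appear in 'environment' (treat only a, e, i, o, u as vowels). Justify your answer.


Consonants in 'environment': n, v, r, n, m, n, t = 7 consonants.

7


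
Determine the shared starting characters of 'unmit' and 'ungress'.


Compare from the start: 2 characters match: 'un'. Mismatch at position 3: 'm' vs 'g'.

un


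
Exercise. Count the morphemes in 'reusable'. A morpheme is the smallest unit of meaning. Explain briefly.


Decomposition: re- (prefix) + use (root) + -able (suffix) = 3 morpheme(s)

3 morphemes


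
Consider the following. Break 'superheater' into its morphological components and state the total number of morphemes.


Step 1: Identify prefix: 'super' (meaning: above)
Step 2: Identify root: 'heat'
Step 3: Identify suffix(es): 'er'
Decomposition: super- (prefix: above) + heat (root) + -er (suffix: one who)
Total morphemes: 3

3 morphemes (super- (prefix: above) + heat (root) + -er (suffix: one who))


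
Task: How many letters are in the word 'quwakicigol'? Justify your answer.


Spell out 'quwakicigol' and number each letter: q(1), u(2), w(3), a(4), k(5), i(6), c(7), i(8), g(9), o(10), l(11). Total: 11 letters.

11


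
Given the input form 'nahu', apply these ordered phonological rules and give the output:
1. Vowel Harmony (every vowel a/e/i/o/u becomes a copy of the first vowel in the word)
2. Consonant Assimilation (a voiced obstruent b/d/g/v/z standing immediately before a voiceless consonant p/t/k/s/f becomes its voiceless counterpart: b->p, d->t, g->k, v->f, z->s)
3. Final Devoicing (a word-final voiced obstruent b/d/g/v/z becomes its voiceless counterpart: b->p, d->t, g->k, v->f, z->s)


Starting form: 'nahu'
Rule 1: Vowel Harmony: all vowels become 'a' (matching first vowel). 'nahu' -> 'naha'
Rule 2: Consonant Assimilation: no voiced obstruent (b/d/g/v/z) stands immediately before a voiceless consonant (p/t/k/s/f). No change.
Rule 3: Final Devoicing: the word ends in the vowel 'a', not a consonant. No change.
Final form: 'naha'

naha


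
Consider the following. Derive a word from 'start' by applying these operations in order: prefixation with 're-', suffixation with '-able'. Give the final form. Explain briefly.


Step 1: Add prefix 're-' to 'start' = 'restart'
Step 2: Add suffix '-able' to 'restart' = 'restartable'

restartable


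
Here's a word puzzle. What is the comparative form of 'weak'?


Apply comparative formation (add -er): 'weak' -> 'weaker'.

weaker


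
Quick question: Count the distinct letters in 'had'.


Unique letters in 'had': {a, d, h} = 3 distinct letters.

3


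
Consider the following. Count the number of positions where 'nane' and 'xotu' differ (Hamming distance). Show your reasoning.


Alignment:
Position 1: 'n' vs 'x' = DIFFER
Position 2: 'a' vs 'o' = DIFFER
Position 3: 'n' vs 't' = DIFFER
Position 4: 'e' vs 'u' = DIFFER
Total differences: 4

4


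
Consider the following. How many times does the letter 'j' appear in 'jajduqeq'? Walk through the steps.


Letter 'j' in 'jajduqeq': found at position(s) 1, 3 = 2 occurrence(s).

2


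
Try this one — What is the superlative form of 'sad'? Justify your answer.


Apply superlative formation (double final consonant, add -est): 'sad' -> 'saddest'.

saddest


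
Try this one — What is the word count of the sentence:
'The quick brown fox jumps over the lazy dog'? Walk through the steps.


Split into words: The | quick | brown | fox | jumps | over | the | lazy | dog = 9 words.

9


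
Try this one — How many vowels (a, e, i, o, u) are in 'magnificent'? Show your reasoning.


Vowels in 'magnificent': a, i, i, e = 4 vowels.

4


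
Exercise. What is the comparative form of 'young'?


Apply comparative formation (add -er): 'young' -> 'younger'.

younger


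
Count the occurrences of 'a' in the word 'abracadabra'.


Letter 'a' in 'abracadabra': found at position(s) 1, 4, 6, 8, 11 = 5 occurrence(s).

5


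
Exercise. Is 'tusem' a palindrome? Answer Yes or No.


Forward: 'tusem'
Reversed: 'mesut'
They differ.

No


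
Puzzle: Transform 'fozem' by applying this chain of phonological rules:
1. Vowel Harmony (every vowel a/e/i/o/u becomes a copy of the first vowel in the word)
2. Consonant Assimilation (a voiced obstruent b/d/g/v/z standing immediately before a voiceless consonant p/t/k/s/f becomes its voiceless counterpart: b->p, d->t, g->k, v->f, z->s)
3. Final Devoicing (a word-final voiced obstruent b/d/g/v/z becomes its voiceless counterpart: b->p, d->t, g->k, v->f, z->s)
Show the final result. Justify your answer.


Starting form: 'fozem'
Rule 1: Vowel Harmony: all vowels become 'o' (matching first vowel). 'fozem' -> 'fozom'
Rule 2: Consonant Assimilation: no voiced obstruent (b/d/g/v/z) stands immediately before a voiceless consonant (p/t/k/s/f). No change.
Rule 3: Final Devoicing: final consonant 'm' is not one of the voiced obstruents b/d/g/v/z. No change.
Final form: 'fozom'

fozom


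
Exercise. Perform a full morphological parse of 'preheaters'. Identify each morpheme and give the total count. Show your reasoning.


Step 1: Identify prefix: 'pre' (meaning: before)
Step 2: Identify root: 'heat'
Step 3: Identify suffix(es): 'er, s'
Decomposition: pre- (prefix: before) + heat (root) + -er (suffix: one who) + -s (plural)
Total morphemes: 4

4 morphemes (pre- (prefix: before) + heat (root) + -er (suffix: one who) + -s (plural))


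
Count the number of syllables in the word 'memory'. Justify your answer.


Break 'memory' into syllables: mem-o-ry -> mem | o | ry = 3 syllables

3 syllables


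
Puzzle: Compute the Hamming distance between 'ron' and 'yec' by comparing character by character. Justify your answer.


Alignment:
Position 1: 'r' vs 'y' = DIFFER
Position 2: 'o' vs 'e' = DIFFER
Position 3: 'n' vs 'c' = DIFFER
Total differences: 3

3


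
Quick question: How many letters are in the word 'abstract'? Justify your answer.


Spell out 'abstract' and number each letter: a(1), b(2), s(3), t(4), r(5), a(6), c(7), t(8). Total: 8 letters.

8


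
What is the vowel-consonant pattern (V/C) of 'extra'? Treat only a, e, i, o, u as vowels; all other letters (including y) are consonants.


Letter mapping: e = V, x = C, t = C, r = C, a = V.

VCCCV


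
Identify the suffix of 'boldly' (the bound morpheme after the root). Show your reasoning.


The word 'boldly' = 'bold' (root) + '-ly' (suffix). The suffix is '-ly'.

ly


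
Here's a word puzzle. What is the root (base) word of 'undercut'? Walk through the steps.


Remove prefix 'under' from 'undercut' to get root 'cut'.

cut


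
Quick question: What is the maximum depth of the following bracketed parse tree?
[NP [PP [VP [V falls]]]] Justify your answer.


Count bracket nesting levels:
'[' at pos 0: depth = 1
'[' at pos 4: depth = 2
'[' at pos 8: depth = 3
'[' at pos 12: depth = 4
Maximum depth reached: 4

4


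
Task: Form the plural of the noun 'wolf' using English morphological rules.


Apply rule: Change -f to -ves. 'wolf' becomes 'wolves'.

wolves


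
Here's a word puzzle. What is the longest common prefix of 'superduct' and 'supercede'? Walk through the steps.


Compare from the start: 5 characters match: 'super'. Mismatch at position 6: 'd' vs 'c'.

super
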